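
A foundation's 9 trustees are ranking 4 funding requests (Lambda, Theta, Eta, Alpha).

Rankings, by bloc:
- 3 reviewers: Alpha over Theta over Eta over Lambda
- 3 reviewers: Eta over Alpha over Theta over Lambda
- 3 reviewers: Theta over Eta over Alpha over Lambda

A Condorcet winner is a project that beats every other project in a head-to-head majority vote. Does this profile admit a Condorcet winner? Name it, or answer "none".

none

Check each pair by majority over 9 ballots:
Lambda vs Theta: Theta wins 9–0.
Lambda–Eta: Eta 9–0.
Lambda vs Alpha: Alpha, 9–0.
Theta vs Eta: Theta wins 6–3.
Theta vs Alpha: Alpha, 6–3.
Eta vs Alpha: Eta, 6–3.
Every project loses at least once (Lambda loses to Theta; Theta loses to Alpha; Eta loses to Theta; Alpha loses to Eta). The majority relation contains the cycle Theta beats Eta beats Alpha beats Theta, so there is no Condorcet winner.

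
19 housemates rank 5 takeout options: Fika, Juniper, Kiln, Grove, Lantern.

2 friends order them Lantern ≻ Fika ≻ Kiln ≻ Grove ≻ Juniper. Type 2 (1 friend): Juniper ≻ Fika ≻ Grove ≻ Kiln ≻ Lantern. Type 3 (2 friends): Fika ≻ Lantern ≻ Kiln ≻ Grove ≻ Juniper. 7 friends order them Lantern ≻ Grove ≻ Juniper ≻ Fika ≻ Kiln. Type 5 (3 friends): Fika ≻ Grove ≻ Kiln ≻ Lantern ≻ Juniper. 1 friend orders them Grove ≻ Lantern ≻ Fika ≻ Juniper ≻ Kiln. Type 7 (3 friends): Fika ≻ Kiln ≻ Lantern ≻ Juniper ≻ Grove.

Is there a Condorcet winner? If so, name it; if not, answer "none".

Pairwise majorities:
Fika vs Juniper: Fika, 11–8.
Fika vs Kiln: Fika, 19–0.
Fika–Grove: Fika 11–8.
Fika vs Lantern: Lantern wins 10–9.
Juniper vs Kiln: Kiln wins 10–9.
Juniper vs Grove: Grove wins 15–4.
Juniper vs Lantern: Lantern, 18–1.
Kiln vs Grove: Grove wins 12–7.
Kiln–Lantern: Lantern 12–7.
Grove–Lantern: Lantern 14–5.
Only Lantern has no losses; Lantern is the Condorcet winner.

Lantern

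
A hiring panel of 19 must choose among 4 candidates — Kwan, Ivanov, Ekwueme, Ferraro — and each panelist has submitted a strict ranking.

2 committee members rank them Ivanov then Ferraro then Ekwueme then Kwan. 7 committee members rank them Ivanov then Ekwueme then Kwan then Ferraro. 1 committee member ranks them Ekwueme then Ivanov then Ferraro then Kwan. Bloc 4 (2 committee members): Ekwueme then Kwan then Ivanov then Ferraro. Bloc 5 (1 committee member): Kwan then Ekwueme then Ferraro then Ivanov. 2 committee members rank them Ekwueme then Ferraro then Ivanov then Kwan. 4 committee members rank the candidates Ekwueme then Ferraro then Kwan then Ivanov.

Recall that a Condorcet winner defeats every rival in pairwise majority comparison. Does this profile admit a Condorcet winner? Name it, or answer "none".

Ekwueme

Check each pair by majority over 19 ballots:
Kwan vs Ivanov: 2+1+4 = 7 for Kwan, 12 for Ivanov — Ivanov by 12–7.
Kwan vs Ekwueme: Ekwueme, 18–1.
Kwan vs Ferraro: 7+2+1 = 10 for Kwan, 9 for Ferraro — Kwan by 10–9.
Ivanov–Ekwueme: Ekwueme 10–9.
Ivanov–Ferraro: Ivanov 12–7.
Ekwueme vs Ferraro: Ekwueme wins 17–2.
Ekwueme defeats every rival head-to-head and is the Condorcet winner.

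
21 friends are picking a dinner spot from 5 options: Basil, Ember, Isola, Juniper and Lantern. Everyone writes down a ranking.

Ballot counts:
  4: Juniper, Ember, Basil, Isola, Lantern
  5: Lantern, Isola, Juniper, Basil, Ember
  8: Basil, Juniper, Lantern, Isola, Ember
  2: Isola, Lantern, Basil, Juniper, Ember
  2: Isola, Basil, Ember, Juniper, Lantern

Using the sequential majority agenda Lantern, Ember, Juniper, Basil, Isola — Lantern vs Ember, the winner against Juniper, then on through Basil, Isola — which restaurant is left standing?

Basil

Round 1: Lantern vs Ember — 15–6, Lantern advances.
Round 2: Lantern vs Juniper — 7–14, Juniper advances.
Round 3: Juniper vs Basil — 9–12, Basil advances.
Round 4: Basil vs Isola — 12–9, Basil advances.
The agenda winner is Basil.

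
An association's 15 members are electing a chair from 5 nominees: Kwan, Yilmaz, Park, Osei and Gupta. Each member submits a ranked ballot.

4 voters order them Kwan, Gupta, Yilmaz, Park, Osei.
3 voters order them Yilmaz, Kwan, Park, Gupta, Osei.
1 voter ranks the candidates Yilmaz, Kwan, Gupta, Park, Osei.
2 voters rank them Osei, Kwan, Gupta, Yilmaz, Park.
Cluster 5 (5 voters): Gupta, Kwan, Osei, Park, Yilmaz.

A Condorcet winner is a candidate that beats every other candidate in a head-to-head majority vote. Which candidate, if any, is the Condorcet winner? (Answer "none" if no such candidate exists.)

Pairwise majorities:
Kwan vs Yilmaz: Kwan preferred on 4+2+5 = 11 ballots; Kwan wins 11–4.
Kwan vs Park: Kwan, 15–0.
Kwan vs Osei: Kwan preferred on 4+3+1+5 = 13 ballots; Kwan wins 13–2.
Kwan vs Gupta: Kwan preferred on 4+3+1+2 = 10 ballots; Kwan wins 10–5.
Yilmaz vs Park: Yilmaz preferred on 4+3+1+2 = 10 ballots; Yilmaz wins 10–5.
Yilmaz vs Osei: Yilmaz, 8–7.
Yilmaz vs Gupta: 3+1 = 4 for Yilmaz, 11 for Gupta — Gupta by 11–4.
Park vs Osei: Park preferred on 4+3+1 = 8 ballots; Park wins 8–7.
Park vs Gupta: 3 to 12, Gupta.
Osei–Gupta: Gupta 13–2.
Only Kwan has no losses; Kwan is the Condorcet winner.

Kwan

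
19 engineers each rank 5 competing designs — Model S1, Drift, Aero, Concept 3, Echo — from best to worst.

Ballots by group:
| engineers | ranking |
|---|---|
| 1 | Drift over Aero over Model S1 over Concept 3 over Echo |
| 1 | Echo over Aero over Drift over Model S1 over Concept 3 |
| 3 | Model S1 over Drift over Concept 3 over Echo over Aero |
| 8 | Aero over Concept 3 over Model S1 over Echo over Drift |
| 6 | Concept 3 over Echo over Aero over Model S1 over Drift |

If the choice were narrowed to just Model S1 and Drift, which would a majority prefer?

Ballots ranking Model S1 above Drift: 3 + 8 + 6 = 17.
Ballots ranking Drift above Model S1: 19 − 17 = 2.
Model S1 wins the head-to-head 17–2.

Model S1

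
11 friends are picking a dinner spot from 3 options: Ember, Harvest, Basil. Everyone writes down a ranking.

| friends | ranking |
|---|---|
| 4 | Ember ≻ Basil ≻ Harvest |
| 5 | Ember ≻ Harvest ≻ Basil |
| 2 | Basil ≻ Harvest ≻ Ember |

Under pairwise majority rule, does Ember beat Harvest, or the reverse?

Ember

Ballots ranking Ember above Harvest: 4 + 5 = 9.
Ballots ranking Harvest above Ember: 11 − 9 = 2.
Ember wins the head-to-head 9–2.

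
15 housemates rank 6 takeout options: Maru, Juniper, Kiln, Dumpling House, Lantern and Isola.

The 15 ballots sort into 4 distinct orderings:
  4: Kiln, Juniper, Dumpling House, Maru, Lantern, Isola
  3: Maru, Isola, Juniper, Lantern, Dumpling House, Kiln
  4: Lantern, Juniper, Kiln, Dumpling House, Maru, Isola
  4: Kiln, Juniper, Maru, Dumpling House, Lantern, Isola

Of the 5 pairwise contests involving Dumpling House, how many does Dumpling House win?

Dumpling House against each rival (15 friends):
Dumpling House vs Maru: Dumpling House is ranked higher on 4+4 = 8 ballots, Maru on 7. Dumpling House wins 8–7.
Dumpling House vs Juniper: 0 to 15, Juniper.
Dumpling House–Kiln: Kiln 12–3.
Dumpling House vs Lantern: Dumpling House is ranked higher on 4+4 = 8 ballots, Lantern on 7. Dumpling House wins 8–7.
Dumpling House vs Isola: 4+4+4 = 12 for Dumpling House, 3 for Isola — Dumpling House by 12–3.
Dumpling House beats Maru, Lantern, Isola; loses to Juniper, Kiln — 3 pairwise wins.

3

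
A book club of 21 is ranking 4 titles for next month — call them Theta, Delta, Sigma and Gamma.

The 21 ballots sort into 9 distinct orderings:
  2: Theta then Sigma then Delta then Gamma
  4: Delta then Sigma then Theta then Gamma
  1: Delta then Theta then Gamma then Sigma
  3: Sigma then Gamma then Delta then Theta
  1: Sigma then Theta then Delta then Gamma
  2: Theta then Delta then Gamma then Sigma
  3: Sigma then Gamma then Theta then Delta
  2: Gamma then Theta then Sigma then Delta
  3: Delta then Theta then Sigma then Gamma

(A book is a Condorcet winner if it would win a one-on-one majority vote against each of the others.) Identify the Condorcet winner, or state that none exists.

Pairwise majorities:
Theta vs Delta: Theta preferred on 2+1+2+3+2 = 10 ballots; Delta wins 11–10.
Theta vs Sigma: 10 to 11, Sigma.
Theta vs Gamma: Theta is ranked higher on 2+4+1+1+2+3 = 13 ballots, Gamma on 8. Theta wins 13–8.
Delta vs Sigma: Delta preferred on 4+1+2+3 = 10 ballots; Sigma wins 11–10.
Delta vs Gamma: Delta preferred on 2+4+1+1+2+3 = 13 ballots; Delta wins 13–8.
Sigma vs Gamma: 16 to 5, Sigma.
Sigma defeats every rival head-to-head and is the Condorcet winner.

Sigma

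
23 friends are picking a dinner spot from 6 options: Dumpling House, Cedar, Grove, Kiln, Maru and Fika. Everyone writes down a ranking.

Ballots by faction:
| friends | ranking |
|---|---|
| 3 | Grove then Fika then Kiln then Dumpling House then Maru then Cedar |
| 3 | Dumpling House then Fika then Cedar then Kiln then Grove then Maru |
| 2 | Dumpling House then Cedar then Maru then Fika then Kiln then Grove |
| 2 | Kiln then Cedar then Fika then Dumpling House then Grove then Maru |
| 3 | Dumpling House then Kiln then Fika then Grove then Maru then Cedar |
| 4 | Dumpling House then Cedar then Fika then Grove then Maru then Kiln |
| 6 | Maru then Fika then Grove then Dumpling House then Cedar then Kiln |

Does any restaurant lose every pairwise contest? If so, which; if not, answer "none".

Kiln

Head-to-head results (23 friends):
Dumpling House vs Cedar: Dumpling House, 21–2.
Dumpling House vs Grove: Dumpling House wins 14–9.
Dumpling House vs Kiln: 3+2+3+4+6 = 18 for Dumpling House, 5 for Kiln — Dumpling House by 18–5.
Dumpling House vs Maru: 17 to 6, Dumpling House.
Dumpling House vs Fika: Dumpling House, 12–11.
Cedar vs Grove: Grove wins 12–11.
Cedar vs Kiln: Cedar, 15–8.
Cedar vs Maru: Cedar preferred on 3+2+2+4 = 11 ballots; Maru wins 12–11.
Cedar–Fika: Fika 15–8.
Grove vs Kiln: Grove is ranked higher on 3+4+6 = 13 ballots, Kiln on 10. Grove wins 13–10.
Grove vs Maru: Grove is ranked higher on 3+3+2+3+4 = 15 ballots, Maru on 8. Grove wins 15–8.
Grove vs Fika: Fika, 20–3.
Kiln vs Maru: Maru, 12–11.
Kiln vs Fika: 2+3 = 5 for Kiln, 18 for Fika — Fika by 18–5.
Maru vs Fika: Fika, 15–8.
Only Kiln has no wins; Kiln is the Condorcet loser.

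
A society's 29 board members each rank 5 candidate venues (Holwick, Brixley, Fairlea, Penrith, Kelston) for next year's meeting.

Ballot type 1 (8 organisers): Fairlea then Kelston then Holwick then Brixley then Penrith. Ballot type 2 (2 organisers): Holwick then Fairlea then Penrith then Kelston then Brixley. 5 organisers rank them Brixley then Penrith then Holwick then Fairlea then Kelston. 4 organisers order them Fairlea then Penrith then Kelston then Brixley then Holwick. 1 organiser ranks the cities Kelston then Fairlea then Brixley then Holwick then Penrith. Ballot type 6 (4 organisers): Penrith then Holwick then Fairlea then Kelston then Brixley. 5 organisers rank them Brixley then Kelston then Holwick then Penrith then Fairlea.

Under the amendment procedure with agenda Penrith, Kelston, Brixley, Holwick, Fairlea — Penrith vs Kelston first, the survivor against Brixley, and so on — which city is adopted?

Fairlea

Round 1: Penrith vs Kelston — 15–14, Penrith advances.
Round 2: Penrith vs Brixley — 10–19, Brixley advances.
Round 3: Brixley vs Holwick — 15–14, Brixley advances.
Round 4: Brixley vs Fairlea — 10–19, Fairlea advances.
The agenda winner is Fairlea.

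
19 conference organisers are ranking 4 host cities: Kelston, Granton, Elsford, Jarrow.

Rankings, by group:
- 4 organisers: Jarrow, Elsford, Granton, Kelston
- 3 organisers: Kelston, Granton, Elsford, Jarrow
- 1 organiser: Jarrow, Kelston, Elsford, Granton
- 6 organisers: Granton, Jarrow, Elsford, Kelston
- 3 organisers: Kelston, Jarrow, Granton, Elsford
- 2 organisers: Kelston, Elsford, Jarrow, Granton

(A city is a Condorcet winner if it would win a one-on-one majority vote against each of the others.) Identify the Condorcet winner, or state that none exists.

Head-to-head results (19 organisers):
Kelston–Granton: Granton 10–9.
Kelston–Elsford: Elsford 10–9.
Kelston vs Jarrow: Jarrow, 11–8.
Granton–Elsford: Granton 12–7.
Granton vs Jarrow: Jarrow, 10–9.
Elsford–Jarrow: Jarrow 14–5.
Jarrow defeats every rival head-to-head and is the Condorcet winner.

Jarrow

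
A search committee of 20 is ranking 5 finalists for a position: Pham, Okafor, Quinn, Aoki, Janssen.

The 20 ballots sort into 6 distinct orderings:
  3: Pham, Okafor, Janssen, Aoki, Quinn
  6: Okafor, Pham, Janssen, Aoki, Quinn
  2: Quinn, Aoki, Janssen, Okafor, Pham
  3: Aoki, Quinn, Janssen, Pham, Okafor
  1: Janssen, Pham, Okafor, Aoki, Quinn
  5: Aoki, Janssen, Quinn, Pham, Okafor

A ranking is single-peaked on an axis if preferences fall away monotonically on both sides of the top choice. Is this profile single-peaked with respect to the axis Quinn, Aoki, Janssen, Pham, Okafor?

no

Axis positions: Quinn=1, Aoki=2, Janssen=3, Pham=4, Okafor=5.
Type 1 (peak Pham at position 4): ranking walks positions 4-5-3-2-1, expanding outward from the peak — single-peaked.
Type 2 (peak Okafor at position 5): ranking walks positions 5-4-3-2-1, expanding outward from the peak — single-peaked.
Type 3: ranking walks positions 1-2-3-5-4; Okafor is ranked above Pham even though Pham lies between Okafor and the peak Quinn on the axis — preferences dip and rise again. Not single-peaked.
Type 4 (peak Aoki at position 2): ranking walks positions 2-1-3-4-5, expanding outward from the peak — single-peaked.
Type 5 (peak Janssen at position 3): ranking walks positions 3-4-5-2-1, expanding outward from the peak — single-peaked.
Type 6 (peak Aoki at position 2): ranking walks positions 2-3-1-4-5, expanding outward from the peak — single-peaked.
Type 3 violates single-peakedness, so the profile is not single-peaked on this axis.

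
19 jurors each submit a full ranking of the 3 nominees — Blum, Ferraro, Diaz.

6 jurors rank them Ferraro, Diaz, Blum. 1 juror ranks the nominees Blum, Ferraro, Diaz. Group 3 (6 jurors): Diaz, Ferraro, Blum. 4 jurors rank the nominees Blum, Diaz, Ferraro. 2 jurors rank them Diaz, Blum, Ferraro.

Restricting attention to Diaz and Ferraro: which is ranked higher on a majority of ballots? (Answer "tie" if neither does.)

Diaz

Ballots ranking Diaz above Ferraro: 6 + 4 + 2 = 12.
Ballots ranking Ferraro above Diaz: 19 − 12 = 7.
Diaz wins the head-to-head 12–7.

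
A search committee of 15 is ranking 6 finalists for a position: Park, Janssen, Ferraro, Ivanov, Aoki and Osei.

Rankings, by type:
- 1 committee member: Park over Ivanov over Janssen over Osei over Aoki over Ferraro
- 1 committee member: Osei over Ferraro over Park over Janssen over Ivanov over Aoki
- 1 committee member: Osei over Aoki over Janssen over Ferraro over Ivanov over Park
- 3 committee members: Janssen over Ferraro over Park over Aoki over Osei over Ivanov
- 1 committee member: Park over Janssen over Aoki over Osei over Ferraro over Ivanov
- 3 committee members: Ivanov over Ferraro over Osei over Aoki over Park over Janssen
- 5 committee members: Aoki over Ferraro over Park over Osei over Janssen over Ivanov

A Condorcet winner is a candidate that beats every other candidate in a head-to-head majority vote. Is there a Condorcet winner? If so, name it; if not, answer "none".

Check each pair by majority over 15 ballots:
Park vs Janssen: Park is ranked higher on 1+1+1+3+5 = 11 ballots, Janssen on 4. Park wins 11–4.
Park vs Ferraro: Park is ranked higher on 1+1 = 2 ballots, Ferraro on 13. Ferraro wins 13–2.
Park vs Ivanov: Park is ranked higher on 1+1+3+1+5 = 11 ballots, Ivanov on 4. Park wins 11–4.
Park vs Aoki: Park preferred on 1+1+3+1 = 6 ballots; Aoki wins 9–6.
Park vs Osei: 10 to 5, Park.
Janssen vs Ferraro: 6 to 9, Ferraro.
Janssen vs Ivanov: Janssen is ranked higher on 1+1+3+1+5 = 11 ballots, Ivanov on 4. Janssen wins 11–4.
Janssen vs Aoki: 1+1+3+1 = 6 for Janssen, 9 for Aoki — Aoki by 9–6.
Janssen vs Osei: Janssen preferred on 1+3+1 = 5 ballots; Osei wins 10–5.
Ferraro vs Ivanov: 1+1+3+1+5 = 11 for Ferraro, 4 for Ivanov — Ferraro by 11–4.
Ferraro vs Aoki: Ferraro is ranked higher on 1+3+3 = 7 ballots, Aoki on 8. Aoki wins 8–7.
Ferraro vs Osei: 11 to 4, Ferraro.
Ivanov vs Aoki: Ivanov is ranked higher on 1+1+3 = 5 ballots, Aoki on 10. Aoki wins 10–5.
Ivanov vs Osei: Ivanov preferred on 1+3 = 4 ballots; Osei wins 11–4.
Aoki vs Osei: 3+1+5 = 9 for Aoki, 6 for Osei — Aoki by 9–6.
Aoki wins every pairwise contest, so Aoki is the Condorcet winner.

Aoki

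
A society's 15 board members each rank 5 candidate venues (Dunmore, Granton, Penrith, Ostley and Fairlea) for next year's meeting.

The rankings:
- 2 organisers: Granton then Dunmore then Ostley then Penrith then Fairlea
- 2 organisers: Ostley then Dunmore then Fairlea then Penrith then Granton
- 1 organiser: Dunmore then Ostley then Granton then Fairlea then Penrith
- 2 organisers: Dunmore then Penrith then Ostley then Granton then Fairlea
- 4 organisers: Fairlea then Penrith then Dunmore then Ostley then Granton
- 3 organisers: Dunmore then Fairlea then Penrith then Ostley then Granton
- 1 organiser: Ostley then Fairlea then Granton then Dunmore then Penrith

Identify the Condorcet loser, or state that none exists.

Head-to-head results (15 organisers):
Dunmore vs Granton: Dunmore is ranked higher on 2+1+2+4+3 = 12 ballots, Granton on 3. Dunmore wins 12–3.
Dunmore vs Penrith: Dunmore wins 11–4.
Dunmore–Ostley: Dunmore 12–3.
Dunmore vs Fairlea: Dunmore preferred on 2+2+1+2+3 = 10 ballots; Dunmore wins 10–5.
Granton vs Penrith: 4 to 11, Penrith.
Granton–Ostley: Ostley 13–2.
Granton vs Fairlea: Granton preferred on 2+1+2 = 5 ballots; Fairlea wins 10–5.
Penrith vs Ostley: Penrith wins 9–6.
Penrith vs Fairlea: 2+2 = 4 for Penrith, 11 for Fairlea — Fairlea by 11–4.
Ostley–Fairlea: Ostley 8–7.
Granton is beaten in every head-to-head and is the Condorcet loser.

Granton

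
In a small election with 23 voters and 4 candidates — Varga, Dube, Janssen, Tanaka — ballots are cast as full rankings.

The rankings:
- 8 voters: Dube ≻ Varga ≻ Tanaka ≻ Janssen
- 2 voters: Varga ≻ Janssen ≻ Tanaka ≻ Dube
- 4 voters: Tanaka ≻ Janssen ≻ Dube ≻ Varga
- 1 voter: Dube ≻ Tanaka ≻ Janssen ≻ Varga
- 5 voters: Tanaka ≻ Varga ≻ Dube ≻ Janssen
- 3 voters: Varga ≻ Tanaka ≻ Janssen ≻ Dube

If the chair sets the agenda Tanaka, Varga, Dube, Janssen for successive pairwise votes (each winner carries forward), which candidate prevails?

Round 1: Tanaka vs Varga — 10–13, Varga advances.
Round 2: Varga vs Dube — 10–13, Dube advances.
Round 3: Dube vs Janssen — 14–9, Dube advances.
Dube survives the agenda.

Dube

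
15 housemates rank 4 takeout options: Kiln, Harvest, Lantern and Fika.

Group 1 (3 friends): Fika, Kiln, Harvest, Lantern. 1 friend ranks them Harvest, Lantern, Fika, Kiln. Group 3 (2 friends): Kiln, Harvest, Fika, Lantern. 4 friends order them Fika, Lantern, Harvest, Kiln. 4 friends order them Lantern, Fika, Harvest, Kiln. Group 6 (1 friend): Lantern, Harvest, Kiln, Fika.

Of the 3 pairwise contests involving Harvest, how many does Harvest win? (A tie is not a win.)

Harvest against each rival (15 friends):
Harvest vs Kiln: Harvest, 10–5.
Harvest vs Lantern: Harvest preferred on 3+1+2 = 6 ballots; Lantern wins 9–6.
Harvest vs Fika: 1+2+1 = 4 for Harvest, 11 for Fika — Fika by 11–4.
Harvest beats Kiln; loses to Lantern, Fika — 1 pairwise win.

1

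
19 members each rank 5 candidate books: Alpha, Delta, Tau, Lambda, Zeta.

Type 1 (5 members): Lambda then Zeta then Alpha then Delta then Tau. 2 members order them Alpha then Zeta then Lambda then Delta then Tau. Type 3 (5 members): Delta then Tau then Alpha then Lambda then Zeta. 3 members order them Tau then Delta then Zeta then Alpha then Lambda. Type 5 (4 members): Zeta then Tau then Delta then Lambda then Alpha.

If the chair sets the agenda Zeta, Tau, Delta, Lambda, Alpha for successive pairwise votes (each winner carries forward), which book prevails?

Alpha

Round 1: Zeta vs Tau — 11–8, Zeta advances.
Round 2: Zeta vs Delta — 11–8, Zeta advances.
Round 3: Zeta vs Lambda — 9–10, Lambda advances.
Round 4: Lambda vs Alpha — 9–10, Alpha advances.
The agenda winner is Alpha.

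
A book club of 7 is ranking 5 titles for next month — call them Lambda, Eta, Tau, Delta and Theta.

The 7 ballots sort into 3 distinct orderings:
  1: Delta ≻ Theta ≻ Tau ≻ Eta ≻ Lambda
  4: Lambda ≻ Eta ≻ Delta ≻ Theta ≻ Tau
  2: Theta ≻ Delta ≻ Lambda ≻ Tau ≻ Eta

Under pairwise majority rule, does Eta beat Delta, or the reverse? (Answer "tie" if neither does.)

Eta

Ballots ranking Eta above Delta: 4.
Ballots ranking Delta above Eta: 7 − 4 = 3.
Eta wins the head-to-head 4–3.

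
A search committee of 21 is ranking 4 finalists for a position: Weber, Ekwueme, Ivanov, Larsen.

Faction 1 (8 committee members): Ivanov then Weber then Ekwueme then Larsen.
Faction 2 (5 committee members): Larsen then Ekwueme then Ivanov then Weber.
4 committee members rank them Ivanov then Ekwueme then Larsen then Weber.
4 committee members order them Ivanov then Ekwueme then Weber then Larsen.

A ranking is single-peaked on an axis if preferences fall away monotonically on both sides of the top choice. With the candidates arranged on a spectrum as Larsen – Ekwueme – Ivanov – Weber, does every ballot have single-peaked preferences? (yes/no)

Axis positions: Larsen=1, Ekwueme=2, Ivanov=3, Weber=4.
Faction 1 (peak Ivanov at position 3): ranking walks positions 3-4-2-1, expanding outward from the peak — single-peaked.
Faction 2 (peak Larsen at position 1): ranking walks positions 1-2-3-4, expanding outward from the peak — single-peaked.
Faction 3 (peak Ivanov at position 3): ranking walks positions 3-2-1-4, expanding outward from the peak — single-peaked.
Faction 4 (peak Ivanov at position 3): ranking walks positions 3-2-4-1, expanding outward from the peak — single-peaked.
Every ranking is single-peaked on this axis.

yes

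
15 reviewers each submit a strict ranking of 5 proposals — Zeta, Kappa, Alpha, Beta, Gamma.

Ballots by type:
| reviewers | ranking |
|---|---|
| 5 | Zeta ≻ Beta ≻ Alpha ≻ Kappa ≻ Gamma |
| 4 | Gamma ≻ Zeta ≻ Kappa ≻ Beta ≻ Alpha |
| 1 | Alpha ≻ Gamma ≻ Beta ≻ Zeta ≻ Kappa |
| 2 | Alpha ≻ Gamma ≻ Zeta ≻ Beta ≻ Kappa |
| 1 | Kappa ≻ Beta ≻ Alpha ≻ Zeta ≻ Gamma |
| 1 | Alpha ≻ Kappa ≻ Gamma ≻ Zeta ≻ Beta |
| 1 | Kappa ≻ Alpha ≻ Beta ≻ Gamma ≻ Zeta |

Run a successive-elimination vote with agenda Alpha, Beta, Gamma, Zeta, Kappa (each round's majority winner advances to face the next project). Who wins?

Round 1: Alpha vs Beta — 5–10, Beta advances.
Round 2: Beta vs Gamma — 7–8, Gamma advances.
Round 3: Gamma vs Zeta — 9–6, Gamma advances.
Round 4: Gamma vs Kappa — 7–8, Kappa advances.
The agenda winner is Kappa.

Kappa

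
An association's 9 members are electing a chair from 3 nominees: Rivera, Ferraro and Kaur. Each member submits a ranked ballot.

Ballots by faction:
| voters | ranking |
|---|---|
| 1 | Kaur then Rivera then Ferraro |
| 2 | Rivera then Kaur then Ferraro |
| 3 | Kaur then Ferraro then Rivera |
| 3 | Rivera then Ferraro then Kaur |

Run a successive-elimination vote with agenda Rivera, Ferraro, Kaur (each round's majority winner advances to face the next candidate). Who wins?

Rivera

Round 1: Rivera vs Ferraro — 6–3, Rivera advances.
Round 2: Rivera vs Kaur — 5–4, Rivera advances.
Rivera survives the agenda.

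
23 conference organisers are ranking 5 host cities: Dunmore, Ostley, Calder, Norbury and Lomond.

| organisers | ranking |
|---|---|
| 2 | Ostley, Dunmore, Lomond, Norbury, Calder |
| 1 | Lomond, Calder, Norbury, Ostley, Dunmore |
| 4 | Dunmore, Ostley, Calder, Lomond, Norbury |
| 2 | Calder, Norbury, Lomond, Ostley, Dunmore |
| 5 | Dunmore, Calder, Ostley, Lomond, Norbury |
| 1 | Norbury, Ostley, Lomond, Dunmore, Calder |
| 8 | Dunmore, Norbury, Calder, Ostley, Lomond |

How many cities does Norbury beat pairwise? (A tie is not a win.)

1

Norbury against each rival (23 organisers):
Norbury–Dunmore: Dunmore 19–4.
Norbury–Ostley: Norbury 12–11.
Norbury vs Calder: 11 to 12, Calder.
Norbury vs Lomond: 2+1+8 = 11 for Norbury, 12 for Lomond — Lomond by 12–11.
Norbury beats Ostley; loses to Dunmore, Calder, Lomond — 1 pairwise win.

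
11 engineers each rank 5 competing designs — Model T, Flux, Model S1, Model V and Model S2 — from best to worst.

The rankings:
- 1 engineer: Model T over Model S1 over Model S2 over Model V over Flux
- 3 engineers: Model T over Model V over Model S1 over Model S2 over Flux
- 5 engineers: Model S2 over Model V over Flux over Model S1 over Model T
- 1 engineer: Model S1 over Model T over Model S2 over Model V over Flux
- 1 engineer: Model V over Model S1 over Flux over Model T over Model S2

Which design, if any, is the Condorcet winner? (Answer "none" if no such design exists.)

none

Pairwise majorities:
Model T vs Flux: Flux wins 6–5.
Model T–Model S1: Model S1 7–4.
Model T vs Model V: Model V wins 6–5.
Model T vs Model S2: Model T wins 6–5.
Flux–Model S1: Model S1 6–5.
Flux vs Model V: Model V wins 11–0.
Flux vs Model S2: Model S2, 10–1.
Model S1 vs Model V: Model V wins 9–2.
Model S1–Model S2: Model S1 6–5.
Model V vs Model S2: Model S2, 7–4.
No design is unbeaten: Model T loses to Flux; Flux loses to Model S1; Model S1 loses to Model V; Model V loses to Model S2; Model S2 loses to Model T. In particular Model T beats Model S2 beats Flux beats Model T is a majority cycle — no Condorcet winner exists.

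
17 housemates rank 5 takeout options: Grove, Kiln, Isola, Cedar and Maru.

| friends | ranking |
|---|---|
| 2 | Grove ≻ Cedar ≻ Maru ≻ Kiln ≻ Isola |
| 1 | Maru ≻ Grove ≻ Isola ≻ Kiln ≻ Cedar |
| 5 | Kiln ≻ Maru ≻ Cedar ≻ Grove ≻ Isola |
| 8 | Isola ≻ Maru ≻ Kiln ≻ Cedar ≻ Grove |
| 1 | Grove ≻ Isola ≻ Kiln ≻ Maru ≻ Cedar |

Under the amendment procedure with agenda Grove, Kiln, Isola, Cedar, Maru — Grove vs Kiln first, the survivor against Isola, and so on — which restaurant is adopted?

Round 1: Grove vs Kiln — 4–13, Kiln advances.
Round 2: Kiln vs Isola — 7–10, Isola advances.
Round 3: Isola vs Cedar — 10–7, Isola advances.
Round 4: Isola vs Maru — 9–8, Isola advances.
The agenda winner is Isola.

Isola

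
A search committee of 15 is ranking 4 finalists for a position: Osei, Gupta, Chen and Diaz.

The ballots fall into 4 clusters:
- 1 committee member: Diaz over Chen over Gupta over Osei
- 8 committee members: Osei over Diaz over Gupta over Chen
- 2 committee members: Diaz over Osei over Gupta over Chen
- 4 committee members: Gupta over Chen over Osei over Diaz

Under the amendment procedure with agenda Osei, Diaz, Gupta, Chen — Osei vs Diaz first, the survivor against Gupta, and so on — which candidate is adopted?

Osei

Round 1: Osei vs Diaz — 12–3, Osei advances.
Round 2: Osei vs Gupta — 10–5, Osei advances.
Round 3: Osei vs Chen — 10–5, Osei advances.
Osei survives the agenda.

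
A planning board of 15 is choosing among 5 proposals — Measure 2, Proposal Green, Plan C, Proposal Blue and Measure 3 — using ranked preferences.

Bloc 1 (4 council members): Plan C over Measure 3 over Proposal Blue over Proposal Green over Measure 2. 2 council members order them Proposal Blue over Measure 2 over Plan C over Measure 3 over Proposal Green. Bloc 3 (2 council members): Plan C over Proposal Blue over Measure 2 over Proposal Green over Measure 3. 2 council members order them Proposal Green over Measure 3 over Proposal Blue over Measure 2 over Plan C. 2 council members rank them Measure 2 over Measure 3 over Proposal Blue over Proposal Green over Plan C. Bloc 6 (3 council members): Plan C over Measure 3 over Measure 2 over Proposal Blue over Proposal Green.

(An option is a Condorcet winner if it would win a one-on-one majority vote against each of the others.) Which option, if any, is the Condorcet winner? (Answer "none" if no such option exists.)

Check each pair by majority over 15 ballots:
Measure 2 vs Proposal Green: Measure 2, 9–6.
Measure 2–Plan C: Plan C 9–6.
Measure 2 vs Proposal Blue: Proposal Blue wins 10–5.
Measure 2 vs Measure 3: Measure 3 wins 9–6.
Proposal Green–Plan C: Plan C 11–4.
Proposal Green vs Proposal Blue: Proposal Blue, 13–2.
Proposal Green vs Measure 3: Measure 3, 11–4.
Plan C–Proposal Blue: Plan C 9–6.
Plan C vs Measure 3: Plan C wins 11–4.
Proposal Blue vs Measure 3: Measure 3, 11–4.
Only Plan C has no losses; Plan C is the Condorcet winner.

Plan C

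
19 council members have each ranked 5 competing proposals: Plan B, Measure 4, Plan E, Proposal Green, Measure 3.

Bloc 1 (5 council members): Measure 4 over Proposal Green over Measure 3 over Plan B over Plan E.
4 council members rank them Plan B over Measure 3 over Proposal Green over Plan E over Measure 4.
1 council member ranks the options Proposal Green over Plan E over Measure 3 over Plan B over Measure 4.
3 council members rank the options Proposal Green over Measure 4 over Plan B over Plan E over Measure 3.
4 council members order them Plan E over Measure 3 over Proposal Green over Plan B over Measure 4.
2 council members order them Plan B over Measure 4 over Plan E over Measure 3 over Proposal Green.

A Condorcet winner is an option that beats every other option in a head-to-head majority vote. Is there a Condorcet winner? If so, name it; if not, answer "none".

none

Check each pair by majority over 19 ballots:
Plan B vs Measure 4: Plan B, 11–8.
Plan B vs Plan E: Plan B, 14–5.
Plan B vs Proposal Green: Proposal Green, 13–6.
Plan B vs Measure 3: Measure 3 wins 10–9.
Measure 4 vs Plan E: 5+3+2 = 10 for Measure 4, 9 for Plan E — Measure 4 by 10–9.
Measure 4–Proposal Green: Proposal Green 12–7.
Measure 4 vs Measure 3: Measure 4, 10–9.
Plan E vs Proposal Green: 4+2 = 6 for Plan E, 13 for Proposal Green — Proposal Green by 13–6.
Plan E vs Measure 3: Plan E, 10–9.
Proposal Green vs Measure 3: Proposal Green preferred on 5+1+3 = 9 ballots; Measure 3 wins 10–9.
Each option drops at least one matchup (Plan B loses to Proposal Green; Measure 4 loses to Plan B; Plan E loses to Plan B; Proposal Green loses to Measure 3; Measure 3 loses to Measure 4); the cycle Plan B → Measure 4 → Measure 3 → Plan B rules out a Condorcet winner.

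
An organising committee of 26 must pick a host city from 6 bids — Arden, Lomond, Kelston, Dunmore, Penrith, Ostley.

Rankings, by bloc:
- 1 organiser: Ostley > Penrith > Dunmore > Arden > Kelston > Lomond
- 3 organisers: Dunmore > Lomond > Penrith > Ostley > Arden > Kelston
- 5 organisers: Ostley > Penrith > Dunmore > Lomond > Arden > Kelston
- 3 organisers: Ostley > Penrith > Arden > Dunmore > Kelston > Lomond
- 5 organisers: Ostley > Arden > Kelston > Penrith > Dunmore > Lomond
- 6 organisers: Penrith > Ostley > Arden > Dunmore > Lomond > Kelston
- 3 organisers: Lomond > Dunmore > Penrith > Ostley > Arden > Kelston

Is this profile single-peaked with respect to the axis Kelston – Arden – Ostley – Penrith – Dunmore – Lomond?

Axis positions: Kelston=1, Arden=2, Ostley=3, Penrith=4, Dunmore=5, Lomond=6.
Bloc 1 (peak Ostley at position 3): ranking walks positions 3-4-5-2-1-6, expanding outward from the peak — single-peaked.
Bloc 2 (peak Dunmore at position 5): ranking walks positions 5-6-4-3-2-1, expanding outward from the peak — single-peaked.
Bloc 3 (peak Ostley at position 3): ranking walks positions 3-4-5-6-2-1, expanding outward from the peak — single-peaked.
Bloc 4 (peak Ostley at position 3): ranking walks positions 3-4-2-5-1-6, expanding outward from the peak — single-peaked.
Bloc 5 (peak Ostley at position 3): ranking walks positions 3-2-1-4-5-6, expanding outward from the peak — single-peaked.
Bloc 6 (peak Penrith at position 4): ranking walks positions 4-3-2-5-6-1, expanding outward from the peak — single-peaked.
Bloc 7 (peak Lomond at position 6): ranking walks positions 6-5-4-3-2-1, expanding outward from the peak — single-peaked.
Every ranking is single-peaked on this axis.

yes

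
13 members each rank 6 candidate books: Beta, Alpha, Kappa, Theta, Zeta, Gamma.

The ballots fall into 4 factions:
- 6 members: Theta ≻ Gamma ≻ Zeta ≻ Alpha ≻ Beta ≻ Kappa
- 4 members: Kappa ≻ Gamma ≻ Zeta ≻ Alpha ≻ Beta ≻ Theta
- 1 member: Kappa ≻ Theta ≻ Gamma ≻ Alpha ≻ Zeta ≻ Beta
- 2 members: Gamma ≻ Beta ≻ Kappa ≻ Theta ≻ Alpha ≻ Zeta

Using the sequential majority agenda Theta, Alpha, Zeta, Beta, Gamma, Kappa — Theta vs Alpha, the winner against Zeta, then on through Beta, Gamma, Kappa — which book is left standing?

Kappa

Round 1: Theta vs Alpha — 9–4, Theta advances.
Round 2: Theta vs Zeta — 9–4, Theta advances.
Round 3: Theta vs Beta — 7–6, Theta advances.
Round 4: Theta vs Gamma — 7–6, Theta advances.
Round 5: Theta vs Kappa — 6–7, Kappa advances.
Kappa survives the agenda.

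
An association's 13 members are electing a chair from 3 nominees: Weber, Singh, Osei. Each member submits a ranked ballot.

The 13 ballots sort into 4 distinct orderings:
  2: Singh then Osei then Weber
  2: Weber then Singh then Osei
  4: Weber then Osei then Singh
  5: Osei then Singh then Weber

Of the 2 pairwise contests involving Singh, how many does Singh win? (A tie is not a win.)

Singh against each rival (13 voters):
Singh vs Weber: Singh wins 7–6.
Singh vs Osei: 2+2 = 4 for Singh, 9 for Osei — Osei by 9–4.
Singh beats Weber; loses to Osei — 1 pairwise win.

1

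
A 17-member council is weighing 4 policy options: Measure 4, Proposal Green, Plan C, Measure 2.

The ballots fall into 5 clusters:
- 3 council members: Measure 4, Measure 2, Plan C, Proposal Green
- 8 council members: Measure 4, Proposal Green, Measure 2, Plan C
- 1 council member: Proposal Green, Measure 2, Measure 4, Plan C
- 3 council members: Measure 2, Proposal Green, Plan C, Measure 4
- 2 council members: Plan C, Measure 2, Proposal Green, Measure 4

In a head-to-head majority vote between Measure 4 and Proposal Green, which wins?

Ballots ranking Measure 4 above Proposal Green: 3 + 8 = 11.
Ballots ranking Proposal Green above Measure 4: 17 − 11 = 6.
Measure 4 wins the head-to-head 11–6.

Measure 4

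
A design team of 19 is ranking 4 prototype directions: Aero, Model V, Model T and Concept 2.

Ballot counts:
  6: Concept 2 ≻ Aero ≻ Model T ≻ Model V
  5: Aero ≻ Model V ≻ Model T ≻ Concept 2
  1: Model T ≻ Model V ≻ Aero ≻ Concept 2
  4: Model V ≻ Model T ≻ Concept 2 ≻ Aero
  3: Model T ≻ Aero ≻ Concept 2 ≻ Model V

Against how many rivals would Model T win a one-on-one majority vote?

Model T against each rival (19 engineers):
Model T–Aero: Aero 11–8.
Model T vs Model V: Model T preferred on 6+1+3 = 10 ballots; Model T wins 10–9.
Model T vs Concept 2: 13 to 6, Model T.
Model T beats Model V, Concept 2; loses to Aero — 2 pairwise wins.

2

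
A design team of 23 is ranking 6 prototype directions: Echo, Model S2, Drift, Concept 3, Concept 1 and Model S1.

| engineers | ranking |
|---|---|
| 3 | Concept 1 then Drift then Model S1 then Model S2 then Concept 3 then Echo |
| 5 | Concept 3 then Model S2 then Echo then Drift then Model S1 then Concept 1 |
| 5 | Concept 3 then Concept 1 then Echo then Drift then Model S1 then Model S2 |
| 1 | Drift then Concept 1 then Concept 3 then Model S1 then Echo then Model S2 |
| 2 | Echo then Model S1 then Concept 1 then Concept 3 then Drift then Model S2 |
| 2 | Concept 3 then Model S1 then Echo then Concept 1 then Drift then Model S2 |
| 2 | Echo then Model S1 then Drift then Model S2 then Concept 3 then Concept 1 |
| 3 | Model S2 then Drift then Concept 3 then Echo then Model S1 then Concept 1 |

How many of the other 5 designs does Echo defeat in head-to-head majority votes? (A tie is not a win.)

4

Echo against each rival (23 engineers):
Echo vs Model S2: 5+1+2+2+2 = 12 for Echo, 11 for Model S2 — Echo by 12–11.
Echo vs Drift: Echo is ranked higher on 5+5+2+2+2 = 16 ballots, Drift on 7. Echo wins 16–7.
Echo–Concept 3: Concept 3 19–4.
Echo vs Concept 1: Echo is ranked higher on 5+2+2+2+3 = 14 ballots, Concept 1 on 9. Echo wins 14–9.
Echo vs Model S1: Echo, 17–6.
Echo beats Model S2, Drift, Concept 1, Model S1; loses to Concept 3 — 4 pairwise wins.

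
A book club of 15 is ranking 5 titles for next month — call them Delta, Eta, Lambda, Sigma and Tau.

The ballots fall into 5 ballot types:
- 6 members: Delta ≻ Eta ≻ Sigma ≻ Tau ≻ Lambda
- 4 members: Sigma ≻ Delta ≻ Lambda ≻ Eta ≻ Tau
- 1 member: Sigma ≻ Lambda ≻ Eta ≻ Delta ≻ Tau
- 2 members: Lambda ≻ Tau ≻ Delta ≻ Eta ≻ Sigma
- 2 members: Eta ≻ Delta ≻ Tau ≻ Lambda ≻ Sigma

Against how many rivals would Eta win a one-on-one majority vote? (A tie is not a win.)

3

Eta against each rival (15 members):
Eta vs Delta: Delta, 12–3.
Eta vs Lambda: 6+2 = 8 for Eta, 7 for Lambda — Eta by 8–7.
Eta vs Sigma: Eta wins 10–5.
Eta vs Tau: 13 to 2, Eta.
Eta beats Lambda, Sigma, Tau; loses to Delta — 3 pairwise wins.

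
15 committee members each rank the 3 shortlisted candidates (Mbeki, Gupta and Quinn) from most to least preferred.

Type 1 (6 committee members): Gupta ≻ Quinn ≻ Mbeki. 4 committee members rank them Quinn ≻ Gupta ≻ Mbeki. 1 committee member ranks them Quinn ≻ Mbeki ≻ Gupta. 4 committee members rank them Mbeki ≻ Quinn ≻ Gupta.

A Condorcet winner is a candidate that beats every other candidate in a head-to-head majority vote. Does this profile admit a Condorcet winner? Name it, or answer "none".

Quinn

Check each pair by majority over 15 ballots:
Mbeki vs Gupta: Gupta, 10–5.
Mbeki vs Quinn: Quinn, 11–4.
Gupta–Quinn: Quinn 9–6.
Quinn beats each of Mbeki, Gupta — Quinn is the Condorcet winner.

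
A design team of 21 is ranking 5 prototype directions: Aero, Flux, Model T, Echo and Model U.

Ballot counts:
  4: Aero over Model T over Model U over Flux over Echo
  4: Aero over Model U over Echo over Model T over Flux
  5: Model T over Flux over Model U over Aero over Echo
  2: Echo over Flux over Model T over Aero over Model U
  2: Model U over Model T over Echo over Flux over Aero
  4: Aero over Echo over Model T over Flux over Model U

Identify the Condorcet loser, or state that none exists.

none

Head-to-head results (21 engineers):
Aero vs Flux: Aero wins 12–9.
Aero vs Model T: Aero wins 12–9.
Aero vs Echo: 4+4+5+4 = 17 for Aero, 4 for Echo — Aero by 17–4.
Aero vs Model U: Aero is ranked higher on 4+4+2+4 = 14 ballots, Model U on 7. Aero wins 14–7.
Flux vs Model T: Flux preferred on 2 ballots; Model T wins 19–2.
Flux vs Echo: Flux preferred on 4+5 = 9 ballots; Echo wins 12–9.
Flux vs Model U: 11 to 10, Flux.
Model T vs Echo: Model T wins 11–10.
Model T vs Model U: Model T, 15–6.
Echo vs Model U: 6 to 15, Model U.
Each design has at least one pairwise win (Aero beats Flux; Flux beats Model U; Model T beats Flux; Echo beats Flux; Model U beats Echo) — no Condorcet loser.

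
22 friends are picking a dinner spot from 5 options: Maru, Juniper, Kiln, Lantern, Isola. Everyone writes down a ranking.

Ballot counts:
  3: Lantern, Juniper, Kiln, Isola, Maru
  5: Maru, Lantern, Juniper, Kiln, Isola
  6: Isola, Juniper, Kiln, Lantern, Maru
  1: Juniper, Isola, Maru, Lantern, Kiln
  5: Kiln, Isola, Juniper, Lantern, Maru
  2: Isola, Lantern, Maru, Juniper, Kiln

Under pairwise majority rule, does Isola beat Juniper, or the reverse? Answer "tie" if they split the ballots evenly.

Ballots ranking Isola above Juniper: 6 + 5 + 2 = 13.
Ballots ranking Juniper above Isola: 22 − 13 = 9.
Isola wins the head-to-head 13–9.

Isola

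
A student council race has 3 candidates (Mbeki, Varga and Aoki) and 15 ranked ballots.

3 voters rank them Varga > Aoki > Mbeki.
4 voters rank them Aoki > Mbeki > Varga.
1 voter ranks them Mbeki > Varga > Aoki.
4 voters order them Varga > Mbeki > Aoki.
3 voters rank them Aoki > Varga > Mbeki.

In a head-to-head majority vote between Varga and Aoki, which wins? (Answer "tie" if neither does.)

Ballots ranking Varga above Aoki: 3 + 1 + 4 = 8.
Ballots ranking Aoki above Varga: 15 − 8 = 7.
Varga wins the head-to-head 8–7.

Varga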